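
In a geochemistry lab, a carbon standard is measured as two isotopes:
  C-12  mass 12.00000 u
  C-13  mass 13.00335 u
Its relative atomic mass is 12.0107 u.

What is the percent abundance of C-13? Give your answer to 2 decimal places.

Writing the weighted mean with unknown fraction x of C-12:
12.00000·x + 13.00335·(1 − x) = 12.0107
(12.00000 − 13.00335)·x = 12.0107 − 13.00335
x = -0.99265 / -1.00335 = 0.98934 → 98.93% C-12, 1.07% C-13.

1.07%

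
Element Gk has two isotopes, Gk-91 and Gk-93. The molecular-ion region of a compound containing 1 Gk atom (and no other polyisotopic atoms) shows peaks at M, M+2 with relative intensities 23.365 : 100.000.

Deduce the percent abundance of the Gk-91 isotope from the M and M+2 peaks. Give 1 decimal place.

Let p = fractional abundance of Gk-91. I(M+2)/I(M) = [C(1,1)·p^0·(1−p)] / p^1 = 1·(1−p)/p = 100.000/23.365 = 4.2799
(1−p)/p = 4.2799/1 = 4.2799  ⇒  p = 1/(1 + 4.2799) = 0.1894
Gk-91: 18.9%, Gk-93: 81.1%.

18.9%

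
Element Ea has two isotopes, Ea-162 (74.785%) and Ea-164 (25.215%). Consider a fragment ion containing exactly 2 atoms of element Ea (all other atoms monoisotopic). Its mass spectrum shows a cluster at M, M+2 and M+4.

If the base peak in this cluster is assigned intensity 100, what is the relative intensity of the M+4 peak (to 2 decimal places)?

11.37

Term probabilities: M 0.5593, M+2 0.3771, M+4 0.0636. Base peak = M.
P(M) = C(2,0) × 0.74785^2 × 0.25215^0 = 1 × 0.55927962 × 1.0000 = 0.559280 (base)
P(M+4) = C(2,2) × 0.74785^0 × 0.25215^2 = 1 × 1.0000 × 0.06357962 = 0.063580
Relative intensity = 0.063580 / 0.559280 × 100 = 11.37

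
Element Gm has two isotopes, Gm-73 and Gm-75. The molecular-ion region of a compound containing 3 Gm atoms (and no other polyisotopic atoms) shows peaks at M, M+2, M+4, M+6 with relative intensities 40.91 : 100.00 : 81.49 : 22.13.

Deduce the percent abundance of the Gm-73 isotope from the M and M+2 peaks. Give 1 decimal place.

55.1%

Let p = fractional abundance of Gm-73. I(M+2)/I(M) = [C(3,1)·p^2·(1−p)] / p^3 = 3·(1−p)/p = 100.00/40.91 = 2.4444
(1−p)/p = 2.4444/3 = 0.8148  ⇒  p = 1/(1 + 0.8148) = 0.5510
Gm-73: 55.1%, Gm-75: 44.9%.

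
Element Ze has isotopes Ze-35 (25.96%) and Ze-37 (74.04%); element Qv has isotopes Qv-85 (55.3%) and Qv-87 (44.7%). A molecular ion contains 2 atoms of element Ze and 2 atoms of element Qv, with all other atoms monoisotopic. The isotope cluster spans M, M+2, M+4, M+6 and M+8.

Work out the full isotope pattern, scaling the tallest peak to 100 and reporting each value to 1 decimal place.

Element Ze pattern (n=2): 0.06739216 : 0.38441568 : 0.54819216
Element Qv pattern (n=2): 0.305809 : 0.494382 : 0.199809
Convolve the two distributions (both contribute in 2-u steps):
  M: 0.06739216×0.305809 = 0.020609
  M+2: 0.06739216×0.494382 + 0.38441568×0.305809 = 0.150875
  M+4: 0.06739216×0.199809 + 0.38441568×0.494382 + 0.54819216×0.305809 = 0.371156
  M+6: 0.38441568×0.199809 + 0.54819216×0.494382 = 0.347826
  M+8: 0.54819216×0.199809 = 0.109534
Scale to base peak (0.371156) = 100: 5.6 : 40.7 : 100.0 : 93.7 : 29.5

5.6 : 40.7 : 100.0 : 93.7 : 29.5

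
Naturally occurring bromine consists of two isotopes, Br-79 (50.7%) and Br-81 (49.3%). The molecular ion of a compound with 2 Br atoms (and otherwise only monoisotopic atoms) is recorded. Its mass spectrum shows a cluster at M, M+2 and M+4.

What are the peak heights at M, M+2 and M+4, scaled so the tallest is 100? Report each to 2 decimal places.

The 2 Br atoms are independent, so intensities follow the terms of (0.507 + 0.493)^2.
P(M) = 0.507^2 = 0.257049
P(M+2) = 2 × 0.507^1 × 0.493^1 = 0.499902
P(M+4) = 0.493^2 = 0.243049
The M+2 peak is largest (0.499902); scaling to 100 gives 51.42 : 100.00 : 48.62.

51.42 : 100.00 : 48.62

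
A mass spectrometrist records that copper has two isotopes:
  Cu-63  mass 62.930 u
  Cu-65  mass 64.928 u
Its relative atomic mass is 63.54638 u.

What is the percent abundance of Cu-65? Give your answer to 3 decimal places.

30.850%

Let x be the fractional abundance of Cu-63; then Cu-65 has abundance 1 − x.
62.930·x + 64.928·(1 − x) = 63.54638
(62.930 − 64.928)·x = 63.54638 − 64.928
x = -1.38162 / -1.998 = 0.69150 → 69.150% Cu-63, 30.850% Cu-65.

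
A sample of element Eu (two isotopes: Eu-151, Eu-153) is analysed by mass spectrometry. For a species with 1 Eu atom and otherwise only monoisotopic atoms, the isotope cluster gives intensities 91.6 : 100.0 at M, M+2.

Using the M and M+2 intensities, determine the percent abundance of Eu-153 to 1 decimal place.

Let p = fractional abundance of Eu-151. I(M+2)/I(M) = [C(1,1)·p^0·(1−p)] / p^1 = 1·(1−p)/p = 100.0/91.6 = 1.0917
(1−p)/p = 1.0917/1 = 1.0917  ⇒  p = 1/(1 + 1.0917) = 0.4781
Eu-151: 47.8%, Eu-153: 52.2%.

52.2%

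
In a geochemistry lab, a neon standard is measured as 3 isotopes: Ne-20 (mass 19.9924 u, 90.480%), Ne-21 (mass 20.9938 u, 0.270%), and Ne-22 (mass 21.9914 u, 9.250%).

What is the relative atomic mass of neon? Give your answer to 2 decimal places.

Ar = Σ fᵢ·mᵢ = 0.90480 × 19.9924 + 0.00270 × 20.9938 + 0.09250 × 21.9914
= 18.08912 + 0.05668 + 2.03420 = 20.18000 u

20.18 u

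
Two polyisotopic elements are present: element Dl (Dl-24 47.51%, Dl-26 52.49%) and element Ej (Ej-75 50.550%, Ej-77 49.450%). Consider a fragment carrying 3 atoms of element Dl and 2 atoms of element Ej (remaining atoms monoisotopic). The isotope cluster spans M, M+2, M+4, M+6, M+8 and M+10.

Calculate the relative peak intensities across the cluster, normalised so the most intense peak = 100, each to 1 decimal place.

Element Dl pattern (n=3): 0.10723958 : 0.3554413 : 0.39269867 : 0.14462045
Element Ej pattern (n=2): 0.25553025 : 0.4999395 : 0.24453025
Convolve the two distributions (both contribute in 2-u steps):
  M: 0.10723958×0.25553025 = 0.027403
  M+2: 0.10723958×0.4999395 + 0.3554413×0.25553025 = 0.144439
  M+4: 0.10723958×0.24453025 + 0.3554413×0.4999395 + 0.39269867×0.25553025 = 0.304269
  M+6: 0.3554413×0.24453025 + 0.39269867×0.4999395 + 0.14462045×0.25553025 = 0.320197
  M+8: 0.39269867×0.24453025 + 0.14462045×0.4999395 = 0.168328
  M+10: 0.14462045×0.24453025 = 0.035364
Scale to base peak (0.320197) = 100: 8.6 : 45.1 : 95.0 : 100.0 : 52.6 : 11.0

8.6 : 45.1 : 95.0 : 100.0 : 52.6 : 11.0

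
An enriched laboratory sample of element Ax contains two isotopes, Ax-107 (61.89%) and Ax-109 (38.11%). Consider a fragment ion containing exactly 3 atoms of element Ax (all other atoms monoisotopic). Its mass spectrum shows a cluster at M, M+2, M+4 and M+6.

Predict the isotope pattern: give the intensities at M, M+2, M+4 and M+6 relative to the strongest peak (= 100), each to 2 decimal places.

54.13 : 100.00 : 61.58 : 12.64

The 3 Ax atoms are independent, so intensities follow the terms of (0.6189 + 0.3811)^3.
P(M) = 0.6189^3 = 0.237062
P(M+2) = 3 × 0.6189^2 × 0.3811^1 = 0.437926
P(M+4) = 3 × 0.6189^1 × 0.3811^2 = 0.269662
P(M+6) = 0.3811^3 = 0.055350
The M+2 peak is largest (0.437926); scaling to 100 gives 54.13 : 100.00 : 61.58 : 12.64.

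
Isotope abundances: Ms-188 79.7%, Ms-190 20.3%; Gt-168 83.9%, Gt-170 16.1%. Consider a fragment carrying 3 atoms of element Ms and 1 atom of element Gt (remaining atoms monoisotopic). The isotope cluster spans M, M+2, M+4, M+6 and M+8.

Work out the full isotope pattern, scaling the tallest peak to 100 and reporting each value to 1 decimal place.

Element Ms pattern (n=3): 0.50626157 : 0.38684228 : 0.09853072 : 0.00836543
Element Gt pattern (n=1): 0.8390 : 0.1610
Convolve the two distributions (both contribute in 2-u steps):
  M: 0.50626157×0.8390 = 0.424753
  M+2: 0.50626157×0.1610 + 0.38684228×0.8390 = 0.406069
  M+4: 0.38684228×0.1610 + 0.09853072×0.8390 = 0.144949
  M+6: 0.09853072×0.1610 + 0.00836543×0.8390 = 0.022882
  M+8: 0.00836543×0.1610 = 0.001347
Scale to base peak (0.424753) = 100: 100.0 : 95.6 : 34.1 : 5.4 : 0.3

100.0 : 95.6 : 34.1 : 5.4 : 0.3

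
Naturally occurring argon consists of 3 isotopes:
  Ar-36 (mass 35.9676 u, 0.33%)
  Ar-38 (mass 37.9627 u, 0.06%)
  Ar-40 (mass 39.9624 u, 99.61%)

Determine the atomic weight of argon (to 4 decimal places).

Average mass = Σ (abundance × isotope mass) = 0.0033 × 35.9676 + 0.0006 × 37.9627 + 0.9961 × 39.9624
= 0.11869 + 0.02278 + 39.80655 = 39.94802 u

39.9480 u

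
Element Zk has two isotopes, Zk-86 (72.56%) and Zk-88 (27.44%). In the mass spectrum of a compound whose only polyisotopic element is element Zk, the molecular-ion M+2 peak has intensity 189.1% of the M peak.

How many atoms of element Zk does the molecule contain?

5

The M+2/M ratio from n Zk atoms is n · q/p = n · 0.2744/0.7256.
n = 1.891 × 0.7256/0.2744 = 5.00 ≈ 5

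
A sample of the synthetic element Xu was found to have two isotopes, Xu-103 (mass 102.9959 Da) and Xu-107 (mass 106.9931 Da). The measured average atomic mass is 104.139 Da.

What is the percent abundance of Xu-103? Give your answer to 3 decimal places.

With x = fraction of Xu-103 (so Xu-107 is 1 − x):
102.9959·x + 106.9931·(1 − x) = 104.139
(102.9959 − 106.9931)·x = 104.139 − 106.9931
x = -2.8541 / -3.9972 = 0.71402 → 71.402% Xu-103, 28.598% Xu-107.

71.402%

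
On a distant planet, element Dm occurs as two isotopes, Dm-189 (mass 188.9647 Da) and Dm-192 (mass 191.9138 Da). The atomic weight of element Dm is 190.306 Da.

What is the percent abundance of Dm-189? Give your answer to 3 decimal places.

54.518%

With x = fraction of Dm-189 (so Dm-192 is 1 − x):
188.9647·x + 191.9138·(1 − x) = 190.306
(188.9647 − 191.9138)·x = 190.306 − 191.9138
x = -1.6078 / -2.9491 = 0.54518 → 54.518% Dm-189, 45.482% Dm-192.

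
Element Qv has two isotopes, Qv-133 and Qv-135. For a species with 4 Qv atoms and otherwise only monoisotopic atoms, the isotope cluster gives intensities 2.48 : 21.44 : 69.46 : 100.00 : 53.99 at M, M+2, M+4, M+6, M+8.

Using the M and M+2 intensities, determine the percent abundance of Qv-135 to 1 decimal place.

Write p for the Qv-133 fraction. I(M+2)/I(M) = [C(4,1)·p^3·(1−p)] / p^4 = 4·(1−p)/p = 21.44/2.48 = 8.6452
(1−p)/p = 8.6452/4 = 2.1613  ⇒  p = 1/(1 + 2.1613) = 0.3163
Qv-133: 31.6%, Qv-135: 68.4%.

68.4%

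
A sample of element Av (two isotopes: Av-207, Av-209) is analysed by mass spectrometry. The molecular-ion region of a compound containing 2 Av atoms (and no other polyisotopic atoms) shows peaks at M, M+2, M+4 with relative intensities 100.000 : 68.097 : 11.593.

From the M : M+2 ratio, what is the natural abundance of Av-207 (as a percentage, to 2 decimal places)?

74.60%

Write p for the Av-207 fraction. I(M+2)/I(M) = [C(2,1)·p^1·(1−p)] / p^2 = 2·(1−p)/p = 68.097/100.000 = 0.6810
(1−p)/p = 0.6810/2 = 0.3405  ⇒  p = 1/(1 + 0.3405) = 0.7460
Av-207: 74.60%, Av-209: 25.40%.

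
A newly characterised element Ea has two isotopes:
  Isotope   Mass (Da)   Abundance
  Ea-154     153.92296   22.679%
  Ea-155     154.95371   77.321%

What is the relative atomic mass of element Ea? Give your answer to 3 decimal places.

Ar = Σ fᵢ·mᵢ = 0.22679 × 153.92296 + 0.77321 × 154.95371
= 34.908188 + 119.811758 = 154.719946 Da

154.720 Da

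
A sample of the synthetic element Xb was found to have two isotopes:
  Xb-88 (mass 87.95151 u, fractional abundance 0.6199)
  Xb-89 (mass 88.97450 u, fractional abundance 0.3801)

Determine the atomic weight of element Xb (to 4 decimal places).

88.3403 u

Ar = Σ fᵢ·mᵢ = 0.6199 × 87.95151 + 0.3801 × 88.97450
= 54.521141 + 33.819207 = 88.340348 u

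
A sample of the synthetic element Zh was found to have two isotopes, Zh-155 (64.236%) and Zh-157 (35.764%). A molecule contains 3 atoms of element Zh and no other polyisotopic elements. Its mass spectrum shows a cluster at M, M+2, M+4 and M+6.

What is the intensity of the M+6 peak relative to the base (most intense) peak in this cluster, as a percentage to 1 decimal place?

Term probabilities: M 0.2651, M+2 0.4427, M+4 0.2465, M+6 0.0457. Base peak = M+2.
P(M+2) = C(3,1) × 0.64236^2 × 0.35764^1 = 3 × 0.41262637 × 0.35764 = 0.442715 (base)
P(M+6) = C(3,3) × 0.64236^0 × 0.35764^3 = 1 × 1.0000 × 0.04574443 = 0.045744
Relative intensity = 0.045744 / 0.442715 × 100 = 10.3

10.3%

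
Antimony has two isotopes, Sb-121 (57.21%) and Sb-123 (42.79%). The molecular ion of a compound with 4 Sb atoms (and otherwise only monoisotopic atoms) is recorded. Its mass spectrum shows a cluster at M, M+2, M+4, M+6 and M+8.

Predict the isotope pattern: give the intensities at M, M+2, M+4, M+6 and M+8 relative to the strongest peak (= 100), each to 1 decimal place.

The 4 Sb atoms are independent, so intensities follow the terms of (0.5721 + 0.4279)^4.
P(M) = 0.5721^4 = 0.107124
P(M+2) = 4 × 0.5721^3 × 0.4279^1 = 0.320493
P(M+4) = 6 × 0.5721^2 × 0.4279^2 = 0.359567
P(M+6) = 4 × 0.5721^1 × 0.4279^3 = 0.179291
P(M+8) = 0.4279^4 = 0.033525
The M+4 peak is largest (0.359567); scaling to 100 gives 29.8 : 89.1 : 100.0 : 49.9 : 9.3.

29.8 : 89.1 : 100.0 : 49.9 : 9.3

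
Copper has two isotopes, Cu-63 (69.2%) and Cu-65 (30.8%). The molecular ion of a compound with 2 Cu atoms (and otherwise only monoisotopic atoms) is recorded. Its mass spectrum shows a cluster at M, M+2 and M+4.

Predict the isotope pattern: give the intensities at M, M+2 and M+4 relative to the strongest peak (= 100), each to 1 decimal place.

100.0 : 89.0 : 19.8

The 2 Cu atoms are independent, so intensities follow the terms of (0.692 + 0.308)^2.
P(M) = 0.692^2 = 0.478864
P(M+2) = 2 × 0.692^1 × 0.308^1 = 0.426272
P(M+4) = 0.308^2 = 0.094864
The M peak is largest (0.478864); scaling to 100 gives 100.0 : 89.0 : 19.8.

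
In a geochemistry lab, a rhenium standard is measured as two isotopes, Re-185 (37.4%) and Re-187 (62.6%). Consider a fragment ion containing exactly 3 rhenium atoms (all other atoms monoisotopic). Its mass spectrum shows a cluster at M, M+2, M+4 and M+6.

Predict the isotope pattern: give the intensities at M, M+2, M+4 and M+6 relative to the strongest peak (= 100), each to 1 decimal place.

The 3 Re atoms are independent, so intensities follow the terms of (0.374 + 0.626)^3.
P(M) = 0.374^3 = 0.052314
P(M+2) = 3 × 0.374^2 × 0.626^1 = 0.262687
P(M+4) = 3 × 0.374^1 × 0.626^2 = 0.439685
P(M+6) = 0.626^3 = 0.245314
The M+4 peak is largest (0.439685); scaling to 100 gives 11.9 : 59.7 : 100.0 : 55.8.

11.9 : 59.7 : 100.0 : 55.8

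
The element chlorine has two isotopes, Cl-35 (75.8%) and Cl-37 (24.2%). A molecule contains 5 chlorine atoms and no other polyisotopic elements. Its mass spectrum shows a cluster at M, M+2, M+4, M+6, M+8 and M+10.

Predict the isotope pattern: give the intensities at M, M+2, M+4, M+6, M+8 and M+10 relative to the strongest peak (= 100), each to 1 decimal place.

62.6 : 100.0 : 63.9 : 20.4 : 3.3 : 0.2

Each Cl atom is independently Cl-35 (p = 0.758) or Cl-37 (q = 0.242); the cluster is the binomial expansion (p + q)^5.
P(M) = 0.758^5 = 0.250234
P(M+2) = 5 × 0.758^4 × 0.242^1 = 0.399450
P(M+4) = 10 × 0.758^3 × 0.242^2 = 0.255058
P(M+6) = 10 × 0.758^2 × 0.242^3 = 0.081430
P(M+8) = 5 × 0.758^1 × 0.242^4 = 0.012999
P(M+10) = 0.242^5 = 0.000830
The M+2 peak is largest (0.399450); scaling to 100 gives 62.6 : 100.0 : 63.9 : 20.4 : 3.3 : 0.2.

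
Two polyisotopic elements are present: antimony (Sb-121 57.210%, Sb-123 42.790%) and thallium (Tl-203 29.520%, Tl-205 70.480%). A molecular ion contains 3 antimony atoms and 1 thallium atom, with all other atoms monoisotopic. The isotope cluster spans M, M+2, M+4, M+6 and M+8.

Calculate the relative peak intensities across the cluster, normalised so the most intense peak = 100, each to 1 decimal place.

Antimony pattern (n=3): 0.18724742 : 0.42015297 : 0.3142518 : 0.07834781
Thallium pattern (n=1): 0.2952 : 0.7048
Convolve the two distributions (both contribute in 2-u steps):
  M: 0.18724742×0.2952 = 0.055275
  M+2: 0.18724742×0.7048 + 0.42015297×0.2952 = 0.256001
  M+4: 0.42015297×0.7048 + 0.3142518×0.2952 = 0.388891
  M+6: 0.3142518×0.7048 + 0.07834781×0.2952 = 0.244613
  M+8: 0.07834781×0.7048 = 0.055220
Scale to base peak (0.388891) = 100: 14.2 : 65.8 : 100.0 : 62.9 : 14.2

14.2 : 65.8 : 100.0 : 62.9 : 14.2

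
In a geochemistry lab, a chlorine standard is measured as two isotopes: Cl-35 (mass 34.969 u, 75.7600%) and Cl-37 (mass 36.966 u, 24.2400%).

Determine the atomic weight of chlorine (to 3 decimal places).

35.453 u

Weight each isotope mass by its fractional abundance: 0.757600 × 34.969 + 0.242400 × 36.966
= 26.4925 + 8.9606 = 35.4531 u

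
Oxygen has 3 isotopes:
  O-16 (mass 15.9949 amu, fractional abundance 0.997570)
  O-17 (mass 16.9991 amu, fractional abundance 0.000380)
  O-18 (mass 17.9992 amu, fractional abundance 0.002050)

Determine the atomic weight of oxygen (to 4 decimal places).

Weight each isotope mass by its fractional abundance: 0.997570 × 15.9949 + 0.000380 × 16.9991 + 0.002050 × 17.9992
= 15.95603 + 0.00646 + 0.03690 = 15.99939 amu

15.9994 amu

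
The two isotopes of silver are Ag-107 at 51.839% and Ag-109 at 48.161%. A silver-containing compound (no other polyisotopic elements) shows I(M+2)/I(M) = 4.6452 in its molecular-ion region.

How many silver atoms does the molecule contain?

5

The M+2/M ratio from n Ag atoms is n · q/p = n · 0.48161/0.51839.
n = 4.6452 × 0.51839/0.48161 = 5.00 ≈ 5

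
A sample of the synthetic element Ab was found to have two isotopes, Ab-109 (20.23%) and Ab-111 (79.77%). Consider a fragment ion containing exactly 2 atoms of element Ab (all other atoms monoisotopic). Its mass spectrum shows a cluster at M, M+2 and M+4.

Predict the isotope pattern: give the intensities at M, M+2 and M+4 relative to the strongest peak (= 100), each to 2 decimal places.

6.43 : 50.72 : 100.00

Each Ab atom is independently Ab-109 (p = 0.2023) or Ab-111 (q = 0.7977); the cluster is the binomial expansion (p + q)^2.
P(M) = 0.2023^2 = 0.040925
P(M+2) = 2 × 0.2023^1 × 0.7977^1 = 0.322749
P(M+4) = 0.7977^2 = 0.636325
The M+4 peak is largest (0.636325); scaling to 100 gives 6.43 : 50.72 : 100.00.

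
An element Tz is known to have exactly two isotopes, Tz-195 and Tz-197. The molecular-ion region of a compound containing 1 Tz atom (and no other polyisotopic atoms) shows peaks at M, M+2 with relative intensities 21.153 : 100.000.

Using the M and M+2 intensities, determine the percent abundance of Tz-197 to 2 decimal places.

82.54%

Write p for the Tz-195 fraction. I(M+2)/I(M) = [C(1,1)·p^0·(1−p)] / p^1 = 1·(1−p)/p = 100.000/21.153 = 4.7275
(1−p)/p = 4.7275/1 = 4.7275  ⇒  p = 1/(1 + 4.7275) = 0.1746
Tz-195: 17.46%, Tz-197: 82.54%.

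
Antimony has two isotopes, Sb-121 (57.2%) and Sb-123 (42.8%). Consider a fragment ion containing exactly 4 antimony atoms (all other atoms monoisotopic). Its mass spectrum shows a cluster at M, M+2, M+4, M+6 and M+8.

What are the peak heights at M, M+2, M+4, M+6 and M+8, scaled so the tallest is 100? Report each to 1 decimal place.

Each Sb atom is independently Sb-121 (p = 0.572) or Sb-123 (q = 0.428); the cluster is the binomial expansion (p + q)^4.
P(M) = 0.572^4 = 0.107049
P(M+2) = 4 × 0.572^3 × 0.428^1 = 0.320400
P(M+4) = 6 × 0.572^2 × 0.428^2 = 0.359609
P(M+6) = 4 × 0.572^1 × 0.428^3 = 0.179385
P(M+8) = 0.428^4 = 0.033556
The M+4 peak is largest (0.359609); scaling to 100 gives 29.8 : 89.1 : 100.0 : 49.9 : 9.3.

29.8 : 89.1 : 100.0 : 49.9 : 9.3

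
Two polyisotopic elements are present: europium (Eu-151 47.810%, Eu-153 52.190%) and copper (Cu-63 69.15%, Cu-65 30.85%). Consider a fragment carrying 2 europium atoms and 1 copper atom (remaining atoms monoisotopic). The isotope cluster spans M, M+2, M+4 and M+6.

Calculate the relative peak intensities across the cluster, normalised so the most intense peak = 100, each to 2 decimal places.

38.03 : 100.00 : 82.36 : 20.22

Europium pattern (n=2): 0.22857961 : 0.49904078 : 0.27237961
Copper pattern (n=1): 0.6915 : 0.3085
Convolve the two distributions (both contribute in 2-u steps):
  M: 0.22857961×0.6915 = 0.158063
  M+2: 0.22857961×0.3085 + 0.49904078×0.6915 = 0.415604
  M+4: 0.49904078×0.3085 + 0.27237961×0.6915 = 0.342305
  M+6: 0.27237961×0.3085 = 0.084029
Scale to base peak (0.415604) = 100: 38.03 : 100.00 : 82.36 : 20.22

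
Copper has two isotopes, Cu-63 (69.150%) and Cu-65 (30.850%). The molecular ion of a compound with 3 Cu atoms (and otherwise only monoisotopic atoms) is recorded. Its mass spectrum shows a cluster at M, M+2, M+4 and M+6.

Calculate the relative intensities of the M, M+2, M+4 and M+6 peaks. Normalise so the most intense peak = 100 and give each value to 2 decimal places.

74.72 : 100.00 : 44.61 : 6.63

Each Cu atom is independently Cu-63 (p = 0.69150) or Cu-65 (q = 0.30850); the cluster is the binomial expansion (p + q)^3.
P(M) = 0.69150^3 = 0.330656
P(M+2) = 3 × 0.69150^2 × 0.30850^1 = 0.442548
P(M+4) = 3 × 0.69150^1 × 0.30850^2 = 0.197435
P(M+6) = 0.30850^3 = 0.029361
The M+2 peak is largest (0.442548); scaling to 100 gives 74.72 : 100.00 : 44.61 : 6.63.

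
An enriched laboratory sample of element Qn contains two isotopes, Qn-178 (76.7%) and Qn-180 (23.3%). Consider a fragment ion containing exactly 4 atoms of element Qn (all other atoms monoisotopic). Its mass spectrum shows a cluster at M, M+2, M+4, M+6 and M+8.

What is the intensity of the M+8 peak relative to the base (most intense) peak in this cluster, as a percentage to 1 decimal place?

(0.767 + 0.233)^4 gives M 0.3461, M+2 0.4205, M+4 0.1916, M+6 0.0388, M+8 0.0029; the largest is M+2.
P(M+2) = C(4,1) × 0.767^3 × 0.233^1 = 4 × 0.45121766 × 0.2330 = 0.420535 (base)
P(M+8) = C(4,4) × 0.767^0 × 0.233^4 = 1 × 1.0000 × 0.0029473 = 0.002947
Relative intensity = 0.002947 / 0.420535 × 100 = 0.7

0.7%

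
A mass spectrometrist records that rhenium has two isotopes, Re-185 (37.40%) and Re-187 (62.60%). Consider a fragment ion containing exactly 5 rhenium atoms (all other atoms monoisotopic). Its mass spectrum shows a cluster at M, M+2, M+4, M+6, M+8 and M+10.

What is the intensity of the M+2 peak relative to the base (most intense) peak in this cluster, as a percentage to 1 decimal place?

(0.3740 + 0.6260)^5 gives M 0.0073, M+2 0.0612, M+4 0.2050, M+6 0.3431, M+8 0.2872, M+10 0.0961; the largest is M+6.
P(M+6) = C(5,3) × 0.3740^2 × 0.6260^3 = 10 × 0.139876 × 0.24531438 = 0.343136 (base)
P(M+2) = C(5,1) × 0.3740^4 × 0.6260^1 = 5 × 0.0195653 × 0.6260 = 0.061239
Relative intensity = 0.061239 / 0.343136 × 100 = 17.8

17.8%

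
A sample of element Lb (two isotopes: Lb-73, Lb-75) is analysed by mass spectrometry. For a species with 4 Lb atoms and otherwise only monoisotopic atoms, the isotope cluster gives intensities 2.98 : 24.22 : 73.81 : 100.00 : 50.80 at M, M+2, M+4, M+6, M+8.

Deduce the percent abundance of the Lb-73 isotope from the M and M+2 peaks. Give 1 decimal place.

If p is the fraction of Lb that is Lb-73, then I(M+2)/I(M) = [C(4,1)·p^3·(1−p)] / p^4 = 4·(1−p)/p = 24.22/2.98 = 8.1275
(1−p)/p = 8.1275/4 = 2.0319  ⇒  p = 1/(1 + 2.0319) = 0.3298
Lb-73: 33.0%, Lb-75: 67.0%.

33.0%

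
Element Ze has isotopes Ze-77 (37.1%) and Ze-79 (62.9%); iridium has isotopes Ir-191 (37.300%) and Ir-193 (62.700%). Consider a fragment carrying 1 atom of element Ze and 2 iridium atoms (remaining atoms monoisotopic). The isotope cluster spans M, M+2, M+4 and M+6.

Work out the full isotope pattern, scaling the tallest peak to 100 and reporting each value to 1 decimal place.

Element Ze pattern (n=1): 0.3710 : 0.6290
Iridium pattern (n=2): 0.139129 : 0.467742 : 0.393129
Convolve the two distributions (both contribute in 2-u steps):
  M: 0.3710×0.139129 = 0.051617
  M+2: 0.3710×0.467742 + 0.6290×0.139129 = 0.261044
  M+4: 0.3710×0.393129 + 0.6290×0.467742 = 0.440061
  M+6: 0.6290×0.393129 = 0.247278
Scale to base peak (0.440061) = 100: 11.7 : 59.3 : 100.0 : 56.2

11.7 : 59.3 : 100.0 : 56.2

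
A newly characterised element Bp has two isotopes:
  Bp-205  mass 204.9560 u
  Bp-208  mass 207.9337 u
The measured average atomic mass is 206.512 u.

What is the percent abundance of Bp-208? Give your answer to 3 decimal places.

Writing the weighted mean with unknown fraction x of Bp-205:
204.9560·x + 207.9337·(1 − x) = 206.512
(204.9560 − 207.9337)·x = 206.512 − 207.9337
x = -1.4217 / -2.9777 = 0.47745 → 47.745% Bp-205, 52.255% Bp-208.

52.255%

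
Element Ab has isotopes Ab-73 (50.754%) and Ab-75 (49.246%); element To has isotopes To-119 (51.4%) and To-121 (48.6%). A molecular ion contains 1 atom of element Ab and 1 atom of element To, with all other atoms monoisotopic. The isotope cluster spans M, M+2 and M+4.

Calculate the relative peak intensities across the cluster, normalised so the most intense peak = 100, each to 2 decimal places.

Element Ab pattern (n=1): 0.50754 : 0.49246
Element To pattern (n=1): 0.5140 : 0.4860
Convolve the two distributions (both contribute in 2-u steps):
  M: 0.50754×0.5140 = 0.260876
  M+2: 0.50754×0.4860 + 0.49246×0.5140 = 0.499789
  M+4: 0.49246×0.4860 = 0.239336
Scale to base peak (0.499789) = 100: 52.20 : 100.00 : 47.89

52.20 : 100.00 : 47.89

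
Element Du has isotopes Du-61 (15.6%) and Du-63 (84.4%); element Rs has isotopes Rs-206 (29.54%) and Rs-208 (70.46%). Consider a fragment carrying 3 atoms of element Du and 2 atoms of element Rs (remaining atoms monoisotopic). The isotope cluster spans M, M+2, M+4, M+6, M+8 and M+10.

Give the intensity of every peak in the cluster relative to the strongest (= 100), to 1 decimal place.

0.1 : 1.7 : 13.6 : 53.4 : 100.0 : 71.8

Element Du pattern (n=3): 0.00379642 : 0.06161875 : 0.33337325 : 0.60121158
Element Rs pattern (n=2): 0.08726116 : 0.41627768 : 0.49646116
Convolve the two distributions (both contribute in 2-u steps):
  M: 0.00379642×0.08726116 = 0.000331
  M+2: 0.00379642×0.41627768 + 0.06161875×0.08726116 = 0.006957
  M+4: 0.00379642×0.49646116 + 0.06161875×0.41627768 + 0.33337325×0.08726116 = 0.056626
  M+6: 0.06161875×0.49646116 + 0.33337325×0.41627768 + 0.60121158×0.08726116 = 0.221830
  M+8: 0.33337325×0.49646116 + 0.60121158×0.41627768 = 0.415778
  M+10: 0.60121158×0.49646116 = 0.298478
Scale to base peak (0.415778) = 100: 0.1 : 1.7 : 13.6 : 53.4 : 100.0 : 71.8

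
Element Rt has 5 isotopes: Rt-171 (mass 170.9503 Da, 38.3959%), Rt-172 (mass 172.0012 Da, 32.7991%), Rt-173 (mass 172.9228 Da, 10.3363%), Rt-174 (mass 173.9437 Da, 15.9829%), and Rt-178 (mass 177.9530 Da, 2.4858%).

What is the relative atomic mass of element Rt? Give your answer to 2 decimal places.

172.15 Da

Weight each isotope mass by its fractional abundance: 0.383959 × 170.9503 + 0.327991 × 172.0012 + 0.103363 × 172.9228 + 0.159829 × 173.9437 + 0.024858 × 177.9530
= 65.63791 + 56.41485 + 17.87382 + 27.80125 + 4.42356 = 172.15139 Da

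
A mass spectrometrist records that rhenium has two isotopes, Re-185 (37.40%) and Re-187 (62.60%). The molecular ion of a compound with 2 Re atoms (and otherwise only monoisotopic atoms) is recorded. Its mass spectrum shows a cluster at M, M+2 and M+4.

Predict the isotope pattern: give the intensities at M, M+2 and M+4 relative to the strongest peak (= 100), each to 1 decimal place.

29.9 : 100.0 : 83.7

Each Re atom is independently Re-185 (p = 0.3740) or Re-187 (q = 0.6260); the cluster is the binomial expansion (p + q)^2.
P(M) = 0.3740^2 = 0.139876
P(M+2) = 2 × 0.3740^1 × 0.6260^1 = 0.468248
P(M+4) = 0.6260^2 = 0.391876
The M+2 peak is largest (0.468248); scaling to 100 gives 29.9 : 100.0 : 83.7.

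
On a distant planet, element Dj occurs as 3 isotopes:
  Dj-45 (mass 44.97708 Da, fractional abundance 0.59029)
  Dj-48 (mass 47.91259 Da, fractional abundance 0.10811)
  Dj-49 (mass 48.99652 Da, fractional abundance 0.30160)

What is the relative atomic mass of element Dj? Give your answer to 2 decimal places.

Average mass = Σ (abundance × isotope mass) = 0.59029 × 44.97708 + 0.10811 × 47.91259 + 0.30160 × 48.99652
= 26.549521 + 5.179830 + 14.777350 = 46.506701 Da

46.51 Da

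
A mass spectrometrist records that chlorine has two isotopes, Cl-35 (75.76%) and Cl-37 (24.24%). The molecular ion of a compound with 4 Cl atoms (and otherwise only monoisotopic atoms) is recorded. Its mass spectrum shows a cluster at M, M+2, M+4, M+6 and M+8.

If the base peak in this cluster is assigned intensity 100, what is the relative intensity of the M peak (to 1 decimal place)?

Binomial terms of (0.7576 + 0.2424)^4: M 0.3294, M+2 0.4216, M+4 0.2023, M+6 0.0432, M+8 0.0035 → M+2 is the base peak.
P(M+2) = C(4,1) × 0.7576^3 × 0.2424^1 = 4 × 0.4348304 × 0.2424 = 0.421612 (base)
P(M) = C(4,0) × 0.7576^4 × 0.2424^0 = 1 × 0.32942751 × 1.0000 = 0.329428
Relative intensity = 0.329428 / 0.421612 × 100 = 78.1

78.1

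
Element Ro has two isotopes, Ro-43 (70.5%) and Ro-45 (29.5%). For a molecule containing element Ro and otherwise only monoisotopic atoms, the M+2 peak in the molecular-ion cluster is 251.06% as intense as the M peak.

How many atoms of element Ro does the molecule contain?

For n independent Ro atoms, I(M+2)/I(M) = n · (abundance Ro-45) / (abundance Ro-43) = n · 0.295/0.705.
n = 2.5106 × 0.705/0.295 = 6.00 ≈ 6

6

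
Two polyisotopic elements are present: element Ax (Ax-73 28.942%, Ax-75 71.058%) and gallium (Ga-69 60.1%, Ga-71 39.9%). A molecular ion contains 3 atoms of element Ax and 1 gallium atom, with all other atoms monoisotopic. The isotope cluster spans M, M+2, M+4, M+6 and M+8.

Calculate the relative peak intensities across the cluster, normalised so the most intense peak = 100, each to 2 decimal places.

3.73 : 29.95 : 85.71 : 100.00 : 36.65

Element Ax pattern (n=3): 0.02424296 : 0.17856293 : 0.43840526 : 0.35878885
Gallium pattern (n=1): 0.6010 : 0.3990
Convolve the two distributions (both contribute in 2-u steps):
  M: 0.02424296×0.6010 = 0.014570
  M+2: 0.02424296×0.3990 + 0.17856293×0.6010 = 0.116989
  M+4: 0.17856293×0.3990 + 0.43840526×0.6010 = 0.334728
  M+6: 0.43840526×0.3990 + 0.35878885×0.6010 = 0.390556
  M+8: 0.35878885×0.3990 = 0.143157
Scale to base peak (0.390556) = 100: 3.73 : 29.95 : 85.71 : 100.00 : 36.65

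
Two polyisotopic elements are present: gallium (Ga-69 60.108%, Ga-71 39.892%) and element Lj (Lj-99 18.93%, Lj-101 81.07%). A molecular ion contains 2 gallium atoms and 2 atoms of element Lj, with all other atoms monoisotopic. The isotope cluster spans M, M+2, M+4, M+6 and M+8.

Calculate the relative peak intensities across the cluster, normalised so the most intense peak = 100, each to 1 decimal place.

Gallium pattern (n=2): 0.36129717 : 0.47956567 : 0.15913717
Element Lj pattern (n=2): 0.03583449 : 0.30693102 : 0.65723449
Convolve the two distributions (both contribute in 2-u steps):
  M: 0.36129717×0.03583449 = 0.012947
  M+2: 0.36129717×0.30693102 + 0.47956567×0.03583449 = 0.128078
  M+4: 0.36129717×0.65723449 + 0.47956567×0.30693102 + 0.15913717×0.03583449 = 0.390353
  M+6: 0.47956567×0.65723449 + 0.15913717×0.30693102 = 0.364031
  M+8: 0.15913717×0.65723449 = 0.104590
Scale to base peak (0.390353) = 100: 3.3 : 32.8 : 100.0 : 93.3 : 26.8

3.3 : 32.8 : 100.0 : 93.3 : 26.8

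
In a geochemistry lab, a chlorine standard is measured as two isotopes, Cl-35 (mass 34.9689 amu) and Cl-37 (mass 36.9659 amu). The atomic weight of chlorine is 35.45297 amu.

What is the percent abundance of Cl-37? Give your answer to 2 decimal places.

24.24%

Writing the weighted mean with unknown fraction x of Cl-35:
34.9689·x + 36.9659·(1 − x) = 35.45297
(34.9689 − 36.9659)·x = 35.45297 − 36.9659
x = -1.51293 / -1.9970 = 0.75760 → 75.76% Cl-35, 24.24% Cl-37.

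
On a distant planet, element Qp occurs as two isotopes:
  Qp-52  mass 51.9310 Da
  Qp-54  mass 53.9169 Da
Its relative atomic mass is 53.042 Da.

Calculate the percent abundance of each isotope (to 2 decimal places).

Qp-52: 44.06%, Qp-54: 55.94%

Let x be the fractional abundance of Qp-52; then Qp-54 has abundance 1 − x.
51.9310·x + 53.9169·(1 − x) = 53.042
(51.9310 − 53.9169)·x = 53.042 − 53.9169
x = -0.8749 / -1.9859 = 0.44056 → 44.06% Qp-52, 55.94% Qp-54.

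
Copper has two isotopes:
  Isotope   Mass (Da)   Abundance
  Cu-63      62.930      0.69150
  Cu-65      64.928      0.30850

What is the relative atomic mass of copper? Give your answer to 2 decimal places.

63.55 Da

Weight each isotope mass by its fractional abundance: 0.69150 × 62.930 + 0.30850 × 64.928
= 43.5161 + 20.0303 = 63.5464 Da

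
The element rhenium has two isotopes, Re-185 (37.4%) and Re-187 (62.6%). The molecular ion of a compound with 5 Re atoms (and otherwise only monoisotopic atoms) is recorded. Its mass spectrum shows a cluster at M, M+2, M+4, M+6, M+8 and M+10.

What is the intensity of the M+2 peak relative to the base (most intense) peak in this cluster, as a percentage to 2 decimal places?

17.85%

Binomial terms of (0.374 + 0.626)^5: M 0.0073, M+2 0.0612, M+4 0.2050, M+6 0.3431, M+8 0.2872, M+10 0.0961 → M+6 is the base peak.
P(M+6) = C(5,3) × 0.374^2 × 0.626^3 = 10 × 0.139876 × 0.24531438 = 0.343136 (base)
P(M+2) = C(5,1) × 0.374^4 × 0.626^1 = 5 × 0.0195653 × 0.6260 = 0.061239
Relative intensity = 0.061239 / 0.343136 × 100 = 17.85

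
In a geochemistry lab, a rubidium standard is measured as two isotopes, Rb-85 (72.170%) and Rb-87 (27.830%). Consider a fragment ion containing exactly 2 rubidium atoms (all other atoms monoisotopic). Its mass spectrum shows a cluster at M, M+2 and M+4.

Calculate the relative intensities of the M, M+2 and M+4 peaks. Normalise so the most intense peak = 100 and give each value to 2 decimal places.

The 2 Rb atoms are independent, so intensities follow the terms of (0.72170 + 0.27830)^2.
P(M) = 0.72170^2 = 0.520851
P(M+2) = 2 × 0.72170^1 × 0.27830^1 = 0.401698
P(M+4) = 0.27830^2 = 0.077451
The M peak is largest (0.520851); scaling to 100 gives 100.00 : 77.12 : 14.87.

100.00 : 77.12 : 14.87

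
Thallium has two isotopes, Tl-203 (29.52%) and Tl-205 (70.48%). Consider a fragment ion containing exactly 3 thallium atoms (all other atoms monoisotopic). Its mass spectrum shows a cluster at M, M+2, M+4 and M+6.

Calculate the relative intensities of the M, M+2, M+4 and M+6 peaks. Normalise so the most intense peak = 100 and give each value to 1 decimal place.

Expanding (0.2952 + 0.7048)^3:
P(M) = 0.2952^3 = 0.025725
P(M+2) = 3 × 0.2952^2 × 0.7048^1 = 0.184255
P(M+4) = 3 × 0.2952^1 × 0.7048^2 = 0.439916
P(M+6) = 0.7048^3 = 0.350104
The M+4 peak is largest (0.439916); scaling to 100 gives 5.8 : 41.9 : 100.0 : 79.6.

5.8 : 41.9 : 100.0 : 79.6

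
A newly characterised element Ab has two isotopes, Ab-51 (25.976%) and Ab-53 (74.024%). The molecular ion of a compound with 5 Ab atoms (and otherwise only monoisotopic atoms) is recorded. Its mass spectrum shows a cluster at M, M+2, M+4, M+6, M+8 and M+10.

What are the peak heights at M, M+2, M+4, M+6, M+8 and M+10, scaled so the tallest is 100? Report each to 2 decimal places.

Each Ab atom is independently Ab-51 (p = 0.25976) or Ab-53 (q = 0.74024); the cluster is the binomial expansion (p + q)^5.
P(M) = 0.25976^5 = 0.001183
P(M+2) = 5 × 0.25976^4 × 0.74024^1 = 0.016851
P(M+4) = 10 × 0.25976^3 × 0.74024^2 = 0.096042
P(M+6) = 10 × 0.25976^2 × 0.74024^3 = 0.273692
P(M+8) = 5 × 0.25976^1 × 0.74024^4 = 0.389971
P(M+10) = 0.74024^5 = 0.222261
The M+8 peak is largest (0.389971); scaling to 100 gives 0.30 : 4.32 : 24.63 : 70.18 : 100.00 : 56.99.

0.30 : 4.32 : 24.63 : 70.18 : 100.00 : 56.99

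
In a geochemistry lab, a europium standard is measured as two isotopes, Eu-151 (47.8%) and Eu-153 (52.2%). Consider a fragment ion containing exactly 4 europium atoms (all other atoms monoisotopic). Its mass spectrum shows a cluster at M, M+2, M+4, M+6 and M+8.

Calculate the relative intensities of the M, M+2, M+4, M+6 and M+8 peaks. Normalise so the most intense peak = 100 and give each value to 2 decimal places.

Each Eu atom is independently Eu-151 (p = 0.478) or Eu-153 (q = 0.522); the cluster is the binomial expansion (p + q)^4.
P(M) = 0.478^4 = 0.052205
P(M+2) = 4 × 0.478^3 × 0.522^1 = 0.228042
P(M+4) = 6 × 0.478^2 × 0.522^2 = 0.373549
P(M+6) = 4 × 0.478^1 × 0.522^3 = 0.271956
P(M+8) = 0.522^4 = 0.074248
The M+4 peak is largest (0.373549); scaling to 100 gives 13.98 : 61.05 : 100.00 : 72.80 : 19.88.

13.98 : 61.05 : 100.00 : 72.80 : 19.88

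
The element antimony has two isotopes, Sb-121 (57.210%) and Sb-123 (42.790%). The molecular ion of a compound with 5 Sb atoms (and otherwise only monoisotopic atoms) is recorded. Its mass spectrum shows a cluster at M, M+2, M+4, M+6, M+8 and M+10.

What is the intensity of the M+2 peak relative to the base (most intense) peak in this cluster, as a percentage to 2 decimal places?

Term probabilities: M 0.0613, M+2 0.2292, M+4 0.3428, M+6 0.2564, M+8 0.0959, M+10 0.0143. Base peak = M+4.
P(M+4) = C(5,2) × 0.57210^3 × 0.42790^2 = 10 × 0.18724742 × 0.18309841 = 0.342847 (base)
P(M+2) = C(5,1) × 0.57210^4 × 0.42790^1 = 5 × 0.10712425 × 0.4279 = 0.229192
Relative intensity = 0.229192 / 0.342847 × 100 = 66.85

66.85%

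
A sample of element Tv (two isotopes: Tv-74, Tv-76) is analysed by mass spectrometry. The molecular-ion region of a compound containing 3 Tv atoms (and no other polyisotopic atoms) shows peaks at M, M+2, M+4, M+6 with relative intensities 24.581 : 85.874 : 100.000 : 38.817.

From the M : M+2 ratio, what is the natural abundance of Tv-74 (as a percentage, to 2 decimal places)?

46.20%

If p is the fraction of Tv that is Tv-74, then I(M+2)/I(M) = [C(3,1)·p^2·(1−p)] / p^3 = 3·(1−p)/p = 85.874/24.581 = 3.4935
(1−p)/p = 3.4935/3 = 1.1645  ⇒  p = 1/(1 + 1.1645) = 0.4620
Tv-74: 46.20%, Tv-76: 53.80%.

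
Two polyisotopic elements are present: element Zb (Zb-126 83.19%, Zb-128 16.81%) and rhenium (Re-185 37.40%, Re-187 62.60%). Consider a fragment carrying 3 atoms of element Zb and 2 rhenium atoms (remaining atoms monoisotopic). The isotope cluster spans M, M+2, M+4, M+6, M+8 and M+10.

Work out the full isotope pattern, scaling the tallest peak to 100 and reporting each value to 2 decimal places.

20.19 : 79.82 : 100.00 : 42.73 : 7.49 : 0.47

Element Zb pattern (n=3): 0.57572273 : 0.34900465 : 0.07052252 : 0.0047501
Rhenium pattern (n=2): 0.139876 : 0.468248 : 0.391876
Convolve the two distributions (both contribute in 2-u steps):
  M: 0.57572273×0.139876 = 0.080530
  M+2: 0.57572273×0.468248 + 0.34900465×0.139876 = 0.318398
  M+4: 0.57572273×0.391876 + 0.34900465×0.468248 + 0.07052252×0.139876 = 0.398897
  M+6: 0.34900465×0.391876 + 0.07052252×0.468248 + 0.0047501×0.139876 = 0.170453
  M+8: 0.07052252×0.391876 + 0.0047501×0.468248 = 0.029860
  M+10: 0.0047501×0.391876 = 0.001861
Scale to base peak (0.398897) = 100: 20.19 : 79.82 : 100.00 : 42.73 : 7.49 : 0.47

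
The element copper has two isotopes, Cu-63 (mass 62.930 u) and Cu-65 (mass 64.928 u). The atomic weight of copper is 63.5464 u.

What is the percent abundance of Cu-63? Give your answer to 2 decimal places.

Let x be the fractional abundance of Cu-63; then Cu-65 has abundance 1 − x.
62.930·x + 64.928·(1 − x) = 63.5464
(62.930 − 64.928)·x = 63.5464 − 64.928
x = -1.3816 / -1.998 = 0.69149 → 69.15% Cu-63, 30.85% Cu-65.

69.15%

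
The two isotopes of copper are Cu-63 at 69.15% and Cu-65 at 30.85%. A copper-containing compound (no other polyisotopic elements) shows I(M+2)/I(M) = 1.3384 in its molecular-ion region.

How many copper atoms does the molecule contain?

The M+2/M ratio from n Cu atoms is n · q/p = n · 0.3085/0.6915.
n = 1.3384 × 0.6915/0.3085 = 3.00 ≈ 3

3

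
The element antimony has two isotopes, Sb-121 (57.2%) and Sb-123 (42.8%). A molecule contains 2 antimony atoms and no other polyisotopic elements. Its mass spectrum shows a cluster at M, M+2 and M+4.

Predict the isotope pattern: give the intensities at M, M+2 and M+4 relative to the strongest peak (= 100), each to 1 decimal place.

Expanding (0.572 + 0.428)^2:
P(M) = 0.572^2 = 0.327184
P(M+2) = 2 × 0.572^1 × 0.428^1 = 0.489632
P(M+4) = 0.428^2 = 0.183184
The M+2 peak is largest (0.489632); scaling to 100 gives 66.8 : 100.0 : 37.4.

66.8 : 100.0 : 37.4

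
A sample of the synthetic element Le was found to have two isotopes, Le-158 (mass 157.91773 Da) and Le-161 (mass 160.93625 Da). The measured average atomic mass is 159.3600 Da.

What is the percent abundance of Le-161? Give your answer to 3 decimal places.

47.781%

Writing the weighted mean with unknown fraction x of Le-158:
157.91773·x + 160.93625·(1 − x) = 159.3600
(157.91773 − 160.93625)·x = 159.3600 − 160.93625
x = -1.57625 / -3.01852 = 0.52219 → 52.219% Le-158, 47.781% Le-161.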